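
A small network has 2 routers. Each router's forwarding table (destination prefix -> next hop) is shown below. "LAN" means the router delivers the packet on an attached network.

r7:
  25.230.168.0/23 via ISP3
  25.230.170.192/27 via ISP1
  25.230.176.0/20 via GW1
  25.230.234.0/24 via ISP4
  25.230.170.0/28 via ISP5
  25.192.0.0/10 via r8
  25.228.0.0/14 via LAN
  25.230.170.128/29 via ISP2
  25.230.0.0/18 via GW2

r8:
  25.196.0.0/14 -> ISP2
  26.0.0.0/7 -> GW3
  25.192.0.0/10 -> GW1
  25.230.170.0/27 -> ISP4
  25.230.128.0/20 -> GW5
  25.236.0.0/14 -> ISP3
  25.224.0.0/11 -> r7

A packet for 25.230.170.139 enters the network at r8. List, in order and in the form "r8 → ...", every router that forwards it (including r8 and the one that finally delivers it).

At r8: longest match for 25.230.170.139 is 25.224.0.0/11 -> r7
At r7: longest match for 25.230.170.139 is 25.228.0.0/14 -> LAN

r8 → r7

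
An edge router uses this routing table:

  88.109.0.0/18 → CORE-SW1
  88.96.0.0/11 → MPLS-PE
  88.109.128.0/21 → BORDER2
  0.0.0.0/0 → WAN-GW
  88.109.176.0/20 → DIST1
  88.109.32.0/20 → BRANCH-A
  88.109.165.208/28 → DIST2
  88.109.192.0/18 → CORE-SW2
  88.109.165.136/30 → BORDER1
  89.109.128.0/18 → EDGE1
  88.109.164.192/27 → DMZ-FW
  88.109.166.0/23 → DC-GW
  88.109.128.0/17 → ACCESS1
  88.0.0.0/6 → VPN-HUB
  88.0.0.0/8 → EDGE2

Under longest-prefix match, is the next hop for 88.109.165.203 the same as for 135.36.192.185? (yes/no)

no

88.109.165.203: longest match 88.109.128.0/17 -> ACCESS1
135.36.192.185: longest match 0.0.0.0/0 -> WAN-GW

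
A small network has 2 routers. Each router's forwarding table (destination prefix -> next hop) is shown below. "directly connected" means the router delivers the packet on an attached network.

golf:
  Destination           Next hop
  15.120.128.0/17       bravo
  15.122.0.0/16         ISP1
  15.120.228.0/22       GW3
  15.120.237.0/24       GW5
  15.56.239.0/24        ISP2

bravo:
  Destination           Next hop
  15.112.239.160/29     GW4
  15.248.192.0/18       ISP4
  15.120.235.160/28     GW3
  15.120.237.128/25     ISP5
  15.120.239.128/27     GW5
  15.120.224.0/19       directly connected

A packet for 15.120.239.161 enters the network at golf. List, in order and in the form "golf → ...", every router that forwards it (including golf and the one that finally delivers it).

golf → bravo

At golf: longest match for 15.120.239.161 is 15.120.128.0/17 -> bravo
At bravo: longest match for 15.120.239.161 is 15.120.224.0/19 -> directly connected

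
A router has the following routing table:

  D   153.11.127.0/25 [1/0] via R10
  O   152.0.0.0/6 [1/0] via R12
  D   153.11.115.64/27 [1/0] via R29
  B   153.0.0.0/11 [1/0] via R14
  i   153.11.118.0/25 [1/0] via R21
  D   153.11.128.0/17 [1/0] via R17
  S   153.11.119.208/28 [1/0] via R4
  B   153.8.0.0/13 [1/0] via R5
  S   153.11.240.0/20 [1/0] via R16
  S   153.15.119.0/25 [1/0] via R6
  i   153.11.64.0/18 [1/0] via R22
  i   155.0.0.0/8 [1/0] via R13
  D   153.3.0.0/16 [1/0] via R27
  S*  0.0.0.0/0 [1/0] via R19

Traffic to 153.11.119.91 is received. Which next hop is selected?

Routes whose prefix contains 153.11.119.91:
  0.0.0.0/0 (default, matches everything) -> R19
  152.0.0.0/6 (152.0.0.0 - 155.255.255.255) -> R12
  153.0.0.0/11 (153.0.0.0 - 153.31.255.255) -> R14
  153.8.0.0/13 (153.8.0.0 - 153.15.255.255) -> R5
  153.11.64.0/18 (153.11.64.0 - 153.11.127.255) -> R22
More-specific entries that do NOT match:
  153.11.119.208/28 (153.11.119.208 - 153.11.119.223) does not contain 153.11.119.91
  153.11.115.64/27 (153.11.115.64 - 153.11.115.95) does not contain 153.11.119.91
  153.11.127.0/25 (153.11.127.0 - 153.11.127.127) does not contain 153.11.119.91
  153.11.118.0/25 (153.11.118.0 - 153.11.118.127) does not contain 153.11.119.91
  153.15.119.0/25 (153.15.119.0 - 153.15.119.127) does not contain 153.11.119.91
  153.11.240.0/20 (153.11.240.0 - 153.11.255.255) does not contain 153.11.119.91
Longest matching prefix is /18 -> next hop R22.

R22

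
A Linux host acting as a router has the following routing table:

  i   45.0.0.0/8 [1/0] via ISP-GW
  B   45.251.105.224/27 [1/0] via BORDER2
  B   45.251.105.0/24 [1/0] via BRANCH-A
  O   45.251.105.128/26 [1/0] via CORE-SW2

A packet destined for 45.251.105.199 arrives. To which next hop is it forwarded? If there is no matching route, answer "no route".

Routes whose prefix contains 45.251.105.199:
  45.0.0.0/8 (45.0.0.0 - 45.255.255.255) -> ISP-GW
  45.251.105.0/24 (45.251.105.0 - 45.251.105.255) -> BRANCH-A
More-specific entries that do NOT match:
  45.251.105.224/27 (45.251.105.224 - 45.251.105.255) does not contain 45.251.105.199
  45.251.105.128/26 (45.251.105.128 - 45.251.105.191) does not contain 45.251.105.199
Longest matching prefix is /24 -> next hop BRANCH-A.

BRANCH-A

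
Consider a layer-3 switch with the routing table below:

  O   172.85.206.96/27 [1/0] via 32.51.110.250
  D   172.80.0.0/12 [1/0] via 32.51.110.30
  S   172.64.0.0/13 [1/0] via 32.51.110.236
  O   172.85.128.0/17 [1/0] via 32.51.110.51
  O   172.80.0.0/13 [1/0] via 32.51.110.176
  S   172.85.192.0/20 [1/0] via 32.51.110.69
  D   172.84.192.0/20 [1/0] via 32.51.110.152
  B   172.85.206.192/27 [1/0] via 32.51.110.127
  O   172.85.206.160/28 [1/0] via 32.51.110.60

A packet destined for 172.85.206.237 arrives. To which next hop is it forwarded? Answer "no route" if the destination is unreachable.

32.51.110.69

Routes whose prefix contains 172.85.206.237:
  172.80.0.0/12 (172.80.0.0 - 172.95.255.255) -> 32.51.110.30
  172.80.0.0/13 (172.80.0.0 - 172.87.255.255) -> 32.51.110.176
  172.85.128.0/17 (172.85.128.0 - 172.85.255.255) -> 32.51.110.51
  172.85.192.0/20 (172.85.192.0 - 172.85.207.255) -> 32.51.110.69
More-specific entries that do NOT match:
  172.85.206.160/28 (172.85.206.160 - 172.85.206.175) does not contain 172.85.206.237
  172.85.206.96/27 (172.85.206.96 - 172.85.206.127) does not contain 172.85.206.237
  172.85.206.192/27 (172.85.206.192 - 172.85.206.223) does not contain 172.85.206.237
Longest matching prefix is /20 -> next hop 32.51.110.69.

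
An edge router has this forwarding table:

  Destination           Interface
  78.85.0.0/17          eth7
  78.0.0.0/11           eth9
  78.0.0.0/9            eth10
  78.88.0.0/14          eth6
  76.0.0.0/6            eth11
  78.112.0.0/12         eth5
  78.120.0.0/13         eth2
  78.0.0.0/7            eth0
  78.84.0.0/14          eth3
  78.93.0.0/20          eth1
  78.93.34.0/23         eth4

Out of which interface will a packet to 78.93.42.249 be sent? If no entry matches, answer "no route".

eth10

Routes whose prefix contains 78.93.42.249:
  76.0.0.0/6 (76.0.0.0 - 79.255.255.255) -> eth11
  78.0.0.0/7 (78.0.0.0 - 79.255.255.255) -> eth0
  78.0.0.0/9 (78.0.0.0 - 78.127.255.255) -> eth10
More-specific entries that do NOT match:
  78.93.34.0/23 (78.93.34.0 - 78.93.35.255) does not contain 78.93.42.249
  78.93.0.0/20 (78.93.0.0 - 78.93.15.255) does not contain 78.93.42.249
  78.85.0.0/17 (78.85.0.0 - 78.85.127.255) does not contain 78.93.42.249
  78.88.0.0/14 (78.88.0.0 - 78.91.255.255) does not contain 78.93.42.249
  78.84.0.0/14 (78.84.0.0 - 78.87.255.255) does not contain 78.93.42.249
  78.120.0.0/13 (78.120.0.0 - 78.127.255.255) does not contain 78.93.42.249
  78.112.0.0/12 (78.112.0.0 - 78.127.255.255) does not contain 78.93.42.249
  78.0.0.0/11 (78.0.0.0 - 78.31.255.255) does not contain 78.93.42.249
Longest matching prefix is /9 -> interface eth10.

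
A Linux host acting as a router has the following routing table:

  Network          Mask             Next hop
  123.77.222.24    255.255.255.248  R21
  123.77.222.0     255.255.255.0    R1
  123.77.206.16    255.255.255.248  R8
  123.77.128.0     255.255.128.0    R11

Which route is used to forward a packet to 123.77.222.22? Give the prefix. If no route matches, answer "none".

123.77.222.0/24

Entries matching 123.77.222.22:
  123.77.128.0/17 (123.77.128.0 - 123.77.255.255)
  123.77.222.0/24 (123.77.222.0 - 123.77.222.255)
Most specific is 123.77.222.0/24.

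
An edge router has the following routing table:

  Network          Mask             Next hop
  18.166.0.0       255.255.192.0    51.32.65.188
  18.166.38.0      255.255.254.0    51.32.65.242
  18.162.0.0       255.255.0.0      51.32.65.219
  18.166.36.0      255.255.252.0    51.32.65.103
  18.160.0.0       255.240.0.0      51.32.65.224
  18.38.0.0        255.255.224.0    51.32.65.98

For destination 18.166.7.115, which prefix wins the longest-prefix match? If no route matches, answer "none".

18.166.0.0/18

Entries matching 18.166.7.115:
  18.160.0.0/12 (18.160.0.0 - 18.175.255.255)
  18.166.0.0/18 (18.166.0.0 - 18.166.63.255)
Most specific is 18.166.0.0/18.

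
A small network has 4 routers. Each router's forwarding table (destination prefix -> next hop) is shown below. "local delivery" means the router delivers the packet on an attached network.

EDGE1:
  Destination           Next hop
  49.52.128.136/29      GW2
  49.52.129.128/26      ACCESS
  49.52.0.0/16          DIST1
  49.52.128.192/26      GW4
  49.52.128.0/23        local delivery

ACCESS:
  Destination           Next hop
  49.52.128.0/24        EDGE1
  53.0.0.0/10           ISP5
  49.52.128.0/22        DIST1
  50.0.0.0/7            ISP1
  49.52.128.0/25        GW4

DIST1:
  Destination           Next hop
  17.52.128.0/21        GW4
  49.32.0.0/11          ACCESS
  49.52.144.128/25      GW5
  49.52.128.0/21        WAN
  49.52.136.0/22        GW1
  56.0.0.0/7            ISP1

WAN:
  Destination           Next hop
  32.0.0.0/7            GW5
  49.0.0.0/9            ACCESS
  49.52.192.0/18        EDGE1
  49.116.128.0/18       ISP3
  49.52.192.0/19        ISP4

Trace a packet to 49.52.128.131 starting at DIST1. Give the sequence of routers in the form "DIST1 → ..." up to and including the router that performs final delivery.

DIST1 → WAN → ACCESS → EDGE1

At DIST1: longest match for 49.52.128.131 is 49.52.128.0/21 -> WAN
At WAN: longest match for 49.52.128.131 is 49.0.0.0/9 -> ACCESS
At ACCESS: longest match for 49.52.128.131 is 49.52.128.0/24 -> EDGE1
At EDGE1: longest match for 49.52.128.131 is 49.52.128.0/23 -> local delivery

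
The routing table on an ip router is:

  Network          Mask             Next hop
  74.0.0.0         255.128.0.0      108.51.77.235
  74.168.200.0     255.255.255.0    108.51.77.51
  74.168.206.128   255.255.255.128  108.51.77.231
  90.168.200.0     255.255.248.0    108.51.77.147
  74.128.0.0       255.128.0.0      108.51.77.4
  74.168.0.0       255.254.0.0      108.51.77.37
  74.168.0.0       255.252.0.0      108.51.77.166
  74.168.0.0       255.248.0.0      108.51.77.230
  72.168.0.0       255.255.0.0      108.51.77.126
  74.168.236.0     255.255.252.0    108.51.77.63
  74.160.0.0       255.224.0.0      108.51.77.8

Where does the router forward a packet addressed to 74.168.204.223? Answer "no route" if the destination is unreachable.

Routes whose prefix contains 74.168.204.223:
  74.128.0.0/9 (74.128.0.0 - 74.255.255.255) -> 108.51.77.4
  74.160.0.0/11 (74.160.0.0 - 74.191.255.255) -> 108.51.77.8
  74.168.0.0/13 (74.168.0.0 - 74.175.255.255) -> 108.51.77.230
  74.168.0.0/14 (74.168.0.0 - 74.171.255.255) -> 108.51.77.166
  74.168.0.0/15 (74.168.0.0 - 74.169.255.255) -> 108.51.77.37
More-specific entries that do NOT match:
  74.168.206.128/25 (74.168.206.128 - 74.168.206.255) does not contain 74.168.204.223
  74.168.200.0/24 (74.168.200.0 - 74.168.200.255) does not contain 74.168.204.223
  74.168.236.0/22 (74.168.236.0 - 74.168.239.255) does not contain 74.168.204.223
  90.168.200.0/21 (90.168.200.0 - 90.168.207.255) does not contain 74.168.204.223
  72.168.0.0/16 (72.168.0.0 - 72.168.255.255) does not contain 74.168.204.223
Longest matching prefix is /15 -> next hop 108.51.77.37.

108.51.77.37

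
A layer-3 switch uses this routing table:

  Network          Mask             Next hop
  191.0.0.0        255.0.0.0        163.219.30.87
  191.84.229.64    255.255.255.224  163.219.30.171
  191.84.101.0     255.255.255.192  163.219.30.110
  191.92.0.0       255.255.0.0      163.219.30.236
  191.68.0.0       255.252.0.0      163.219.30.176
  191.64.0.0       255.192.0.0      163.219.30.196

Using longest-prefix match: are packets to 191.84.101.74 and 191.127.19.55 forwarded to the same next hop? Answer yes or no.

191.84.101.74: longest match 191.64.0.0/10 -> 163.219.30.196
191.127.19.55: longest match 191.64.0.0/10 -> 163.219.30.196

yes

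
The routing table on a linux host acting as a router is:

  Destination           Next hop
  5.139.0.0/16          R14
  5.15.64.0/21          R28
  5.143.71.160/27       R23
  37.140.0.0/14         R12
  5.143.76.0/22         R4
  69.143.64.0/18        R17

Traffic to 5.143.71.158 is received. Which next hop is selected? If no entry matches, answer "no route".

No entry's prefix contains 5.143.71.158; there is no default route.

no route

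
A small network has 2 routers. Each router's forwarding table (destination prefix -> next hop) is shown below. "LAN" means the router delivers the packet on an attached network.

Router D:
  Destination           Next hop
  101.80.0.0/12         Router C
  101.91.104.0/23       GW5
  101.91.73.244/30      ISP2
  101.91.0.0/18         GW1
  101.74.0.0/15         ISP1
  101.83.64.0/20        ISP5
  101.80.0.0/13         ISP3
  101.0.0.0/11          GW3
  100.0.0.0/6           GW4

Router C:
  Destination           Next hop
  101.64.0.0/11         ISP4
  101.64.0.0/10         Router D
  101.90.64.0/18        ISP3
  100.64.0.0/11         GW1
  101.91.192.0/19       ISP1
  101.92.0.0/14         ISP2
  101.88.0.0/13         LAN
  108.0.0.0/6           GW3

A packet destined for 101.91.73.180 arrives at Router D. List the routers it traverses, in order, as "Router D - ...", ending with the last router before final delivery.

At Router D: longest match for 101.91.73.180 is 101.80.0.0/12 -> Router C
At Router C: longest match for 101.91.73.180 is 101.88.0.0/13 -> LAN

Router D - Router C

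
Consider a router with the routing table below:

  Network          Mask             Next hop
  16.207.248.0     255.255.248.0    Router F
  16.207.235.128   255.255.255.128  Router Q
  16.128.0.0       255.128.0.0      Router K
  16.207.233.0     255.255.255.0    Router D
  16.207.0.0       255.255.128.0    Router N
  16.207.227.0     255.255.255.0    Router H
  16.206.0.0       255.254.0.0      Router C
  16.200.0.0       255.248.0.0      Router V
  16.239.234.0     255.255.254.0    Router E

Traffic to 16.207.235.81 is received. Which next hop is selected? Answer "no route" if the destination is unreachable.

Router C

Routes whose prefix contains 16.207.235.81:
  16.128.0.0/9 (16.128.0.0 - 16.255.255.255) -> Router K
  16.200.0.0/13 (16.200.0.0 - 16.207.255.255) -> Router V
  16.206.0.0/15 (16.206.0.0 - 16.207.255.255) -> Router C
More-specific entries that do NOT match:
  16.207.235.128/25 (16.207.235.128 - 16.207.235.255) does not contain 16.207.235.81
  16.207.233.0/24 (16.207.233.0 - 16.207.233.255) does not contain 16.207.235.81
  16.207.227.0/24 (16.207.227.0 - 16.207.227.255) does not contain 16.207.235.81
  16.239.234.0/23 (16.239.234.0 - 16.239.235.255) does not contain 16.207.235.81
  16.207.248.0/21 (16.207.248.0 - 16.207.255.255) does not contain 16.207.235.81
  16.207.0.0/17 (16.207.0.0 - 16.207.127.255) does not contain 16.207.235.81
Longest matching prefix is /15 -> next hop Router C.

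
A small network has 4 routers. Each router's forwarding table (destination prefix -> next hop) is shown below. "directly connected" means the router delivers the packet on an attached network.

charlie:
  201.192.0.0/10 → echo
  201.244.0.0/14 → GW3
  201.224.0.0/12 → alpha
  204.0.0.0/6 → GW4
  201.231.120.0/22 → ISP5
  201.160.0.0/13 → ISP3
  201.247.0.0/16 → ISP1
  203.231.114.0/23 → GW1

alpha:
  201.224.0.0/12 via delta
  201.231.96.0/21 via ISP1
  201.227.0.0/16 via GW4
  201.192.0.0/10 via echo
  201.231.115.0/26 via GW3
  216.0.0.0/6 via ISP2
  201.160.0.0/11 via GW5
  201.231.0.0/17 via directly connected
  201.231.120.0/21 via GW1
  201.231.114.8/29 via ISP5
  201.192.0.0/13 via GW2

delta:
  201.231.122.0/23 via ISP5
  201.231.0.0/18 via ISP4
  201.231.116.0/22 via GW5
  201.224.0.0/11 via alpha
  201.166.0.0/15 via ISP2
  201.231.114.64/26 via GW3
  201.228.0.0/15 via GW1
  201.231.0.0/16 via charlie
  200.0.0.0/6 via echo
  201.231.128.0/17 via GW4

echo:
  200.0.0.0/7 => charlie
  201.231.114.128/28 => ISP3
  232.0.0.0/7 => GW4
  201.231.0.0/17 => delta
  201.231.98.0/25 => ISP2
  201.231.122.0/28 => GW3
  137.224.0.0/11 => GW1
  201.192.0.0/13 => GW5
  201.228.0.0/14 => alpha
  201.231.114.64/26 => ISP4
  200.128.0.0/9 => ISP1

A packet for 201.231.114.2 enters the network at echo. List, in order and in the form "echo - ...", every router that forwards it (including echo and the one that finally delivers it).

At echo: longest match for 201.231.114.2 is 201.231.0.0/17 -> delta
At delta: longest match for 201.231.114.2 is 201.231.0.0/16 -> charlie
At charlie: longest match for 201.231.114.2 is 201.224.0.0/12 -> alpha
At alpha: longest match for 201.231.114.2 is 201.231.0.0/17 -> directly connected

echo - delta - charlie - alpha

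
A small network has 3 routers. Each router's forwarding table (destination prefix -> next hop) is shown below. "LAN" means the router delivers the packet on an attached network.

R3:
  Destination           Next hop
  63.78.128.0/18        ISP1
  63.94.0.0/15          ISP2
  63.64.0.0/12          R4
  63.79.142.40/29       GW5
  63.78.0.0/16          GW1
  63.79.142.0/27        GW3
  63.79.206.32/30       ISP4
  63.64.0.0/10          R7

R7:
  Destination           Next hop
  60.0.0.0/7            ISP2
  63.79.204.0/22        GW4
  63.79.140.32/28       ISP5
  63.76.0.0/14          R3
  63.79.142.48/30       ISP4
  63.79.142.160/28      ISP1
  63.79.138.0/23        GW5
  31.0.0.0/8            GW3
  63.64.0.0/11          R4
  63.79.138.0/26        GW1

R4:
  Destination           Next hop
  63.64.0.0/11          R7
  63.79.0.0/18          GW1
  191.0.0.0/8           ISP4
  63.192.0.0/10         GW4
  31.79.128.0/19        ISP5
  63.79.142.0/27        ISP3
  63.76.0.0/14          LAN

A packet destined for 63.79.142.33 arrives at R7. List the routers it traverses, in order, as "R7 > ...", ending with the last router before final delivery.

At R7: longest match for 63.79.142.33 is 63.76.0.0/14 -> R3
At R3: longest match for 63.79.142.33 is 63.64.0.0/12 -> R4
At R4: longest match for 63.79.142.33 is 63.76.0.0/14 -> LAN

R7 > R3 > R4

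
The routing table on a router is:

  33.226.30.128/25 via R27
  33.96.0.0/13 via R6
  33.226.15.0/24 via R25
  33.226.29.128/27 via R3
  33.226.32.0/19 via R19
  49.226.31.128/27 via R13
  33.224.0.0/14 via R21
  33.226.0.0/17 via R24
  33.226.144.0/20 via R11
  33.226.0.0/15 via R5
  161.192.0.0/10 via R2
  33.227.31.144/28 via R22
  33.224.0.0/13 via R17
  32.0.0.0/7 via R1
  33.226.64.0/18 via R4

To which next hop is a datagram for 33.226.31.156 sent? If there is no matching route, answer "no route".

Routes whose prefix contains 33.226.31.156:
  32.0.0.0/7 (32.0.0.0 - 33.255.255.255) -> R1
  33.224.0.0/13 (33.224.0.0 - 33.231.255.255) -> R17
  33.224.0.0/14 (33.224.0.0 - 33.227.255.255) -> R21
  33.226.0.0/15 (33.226.0.0 - 33.227.255.255) -> R5
  33.226.0.0/17 (33.226.0.0 - 33.226.127.255) -> R24
More-specific entries that do NOT match:
  33.227.31.144/28 (33.227.31.144 - 33.227.31.159) does not contain 33.226.31.156
  33.226.29.128/27 (33.226.29.128 - 33.226.29.159) does not contain 33.226.31.156
  49.226.31.128/27 (49.226.31.128 - 49.226.31.159) does not contain 33.226.31.156
  33.226.30.128/25 (33.226.30.128 - 33.226.30.255) does not contain 33.226.31.156
  33.226.15.0/24 (33.226.15.0 - 33.226.15.255) does not contain 33.226.31.156
  33.226.144.0/20 (33.226.144.0 - 33.226.159.255) does not contain 33.226.31.156
  33.226.32.0/19 (33.226.32.0 - 33.226.63.255) does not contain 33.226.31.156
  33.226.64.0/18 (33.226.64.0 - 33.226.127.255) does not contain 33.226.31.156
Longest matching prefix is /17 -> next hop R24.

R24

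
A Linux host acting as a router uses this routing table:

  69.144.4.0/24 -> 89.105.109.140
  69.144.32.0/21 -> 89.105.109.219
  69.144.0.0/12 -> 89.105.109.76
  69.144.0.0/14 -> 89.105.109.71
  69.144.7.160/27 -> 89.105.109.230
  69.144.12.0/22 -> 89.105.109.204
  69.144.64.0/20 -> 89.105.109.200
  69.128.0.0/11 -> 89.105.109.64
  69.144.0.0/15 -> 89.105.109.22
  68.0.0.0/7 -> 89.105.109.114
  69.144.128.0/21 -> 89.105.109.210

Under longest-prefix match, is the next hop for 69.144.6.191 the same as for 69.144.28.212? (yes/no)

yes

69.144.6.191: longest match 69.144.0.0/15 -> 89.105.109.22
69.144.28.212: longest match 69.144.0.0/15 -> 89.105.109.22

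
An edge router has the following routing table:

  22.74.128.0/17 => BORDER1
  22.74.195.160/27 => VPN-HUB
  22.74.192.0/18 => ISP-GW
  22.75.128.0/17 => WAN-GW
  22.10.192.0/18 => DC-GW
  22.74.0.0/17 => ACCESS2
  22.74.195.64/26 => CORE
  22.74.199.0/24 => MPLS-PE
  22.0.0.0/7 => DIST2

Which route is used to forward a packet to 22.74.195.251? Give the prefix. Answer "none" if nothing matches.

22.74.192.0/18

Entries matching 22.74.195.251:
  22.0.0.0/7 (22.0.0.0 - 23.255.255.255)
  22.74.128.0/17 (22.74.128.0 - 22.74.255.255)
  22.74.192.0/18 (22.74.192.0 - 22.74.255.255)
Most specific is 22.74.192.0/18.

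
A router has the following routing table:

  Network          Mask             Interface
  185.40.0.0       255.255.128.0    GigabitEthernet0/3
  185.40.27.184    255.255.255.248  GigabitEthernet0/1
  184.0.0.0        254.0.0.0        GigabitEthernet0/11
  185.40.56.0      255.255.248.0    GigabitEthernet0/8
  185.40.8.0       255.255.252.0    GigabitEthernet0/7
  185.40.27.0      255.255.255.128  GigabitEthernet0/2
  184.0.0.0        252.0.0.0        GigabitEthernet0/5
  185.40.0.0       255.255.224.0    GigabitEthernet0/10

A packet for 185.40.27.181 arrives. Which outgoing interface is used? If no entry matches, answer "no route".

Routes whose prefix contains 185.40.27.181:
  184.0.0.0/6 (184.0.0.0 - 187.255.255.255) -> GigabitEthernet0/5
  184.0.0.0/7 (184.0.0.0 - 185.255.255.255) -> GigabitEthernet0/11
  185.40.0.0/17 (185.40.0.0 - 185.40.127.255) -> GigabitEthernet0/3
  185.40.0.0/19 (185.40.0.0 - 185.40.31.255) -> GigabitEthernet0/10
More-specific entries that do NOT match:
  185.40.27.184/29 (185.40.27.184 - 185.40.27.191) does not contain 185.40.27.181
  185.40.27.0/25 (185.40.27.0 - 185.40.27.127) does not contain 185.40.27.181
  185.40.8.0/22 (185.40.8.0 - 185.40.11.255) does not contain 185.40.27.181
  185.40.56.0/21 (185.40.56.0 - 185.40.63.255) does not contain 185.40.27.181
Longest matching prefix is /19 -> interface GigabitEthernet0/10.

GigabitEthernet0/10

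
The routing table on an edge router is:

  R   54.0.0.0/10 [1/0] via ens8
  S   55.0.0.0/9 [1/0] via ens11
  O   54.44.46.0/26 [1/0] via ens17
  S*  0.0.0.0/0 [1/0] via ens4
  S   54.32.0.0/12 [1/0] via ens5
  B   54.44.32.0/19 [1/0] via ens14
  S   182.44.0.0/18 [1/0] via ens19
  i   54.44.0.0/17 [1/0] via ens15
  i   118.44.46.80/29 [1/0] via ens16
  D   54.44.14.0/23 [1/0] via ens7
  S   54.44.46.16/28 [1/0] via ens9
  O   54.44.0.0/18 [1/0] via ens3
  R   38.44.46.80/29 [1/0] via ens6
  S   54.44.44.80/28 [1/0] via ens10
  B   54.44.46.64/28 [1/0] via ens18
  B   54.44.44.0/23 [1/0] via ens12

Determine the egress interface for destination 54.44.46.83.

Routes whose prefix contains 54.44.46.83:
  0.0.0.0/0 (default, matches everything) -> ens4
  54.0.0.0/10 (54.0.0.0 - 54.63.255.255) -> ens8
  54.32.0.0/12 (54.32.0.0 - 54.47.255.255) -> ens5
  54.44.0.0/17 (54.44.0.0 - 54.44.127.255) -> ens15
  54.44.0.0/18 (54.44.0.0 - 54.44.63.255) -> ens3
  54.44.32.0/19 (54.44.32.0 - 54.44.63.255) -> ens14
More-specific entries that do NOT match:
  118.44.46.80/29 (118.44.46.80 - 118.44.46.87) does not contain 54.44.46.83
  38.44.46.80/29 (38.44.46.80 - 38.44.46.87) does not contain 54.44.46.83
  54.44.46.16/28 (54.44.46.16 - 54.44.46.31) does not contain 54.44.46.83
  54.44.44.80/28 (54.44.44.80 - 54.44.44.95) does not contain 54.44.46.83
  54.44.46.64/28 (54.44.46.64 - 54.44.46.79) does not contain 54.44.46.83
  54.44.46.0/26 (54.44.46.0 - 54.44.46.63) does not contain 54.44.46.83
  54.44.14.0/23 (54.44.14.0 - 54.44.15.255) does not contain 54.44.46.83
  54.44.44.0/23 (54.44.44.0 - 54.44.45.255) does not contain 54.44.46.83
Longest matching prefix is /19 -> interface ens14.

ens14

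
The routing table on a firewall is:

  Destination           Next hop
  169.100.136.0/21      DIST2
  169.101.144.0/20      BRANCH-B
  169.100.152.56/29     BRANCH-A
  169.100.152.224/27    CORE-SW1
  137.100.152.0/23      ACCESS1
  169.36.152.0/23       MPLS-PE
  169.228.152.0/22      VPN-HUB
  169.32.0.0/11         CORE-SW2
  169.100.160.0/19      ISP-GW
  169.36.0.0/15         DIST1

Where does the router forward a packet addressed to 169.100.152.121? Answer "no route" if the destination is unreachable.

No entry's prefix contains 169.100.152.121; there is no default route.

no route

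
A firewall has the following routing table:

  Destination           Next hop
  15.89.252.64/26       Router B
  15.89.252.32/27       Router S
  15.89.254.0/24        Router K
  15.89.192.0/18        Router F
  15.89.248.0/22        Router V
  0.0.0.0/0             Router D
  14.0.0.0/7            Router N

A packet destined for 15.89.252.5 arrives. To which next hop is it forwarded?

Routes whose prefix contains 15.89.252.5:
  0.0.0.0/0 (default, matches everything) -> Router D
  14.0.0.0/7 (14.0.0.0 - 15.255.255.255) -> Router N
  15.89.192.0/18 (15.89.192.0 - 15.89.255.255) -> Router F
More-specific entries that do NOT match:
  15.89.252.32/27 (15.89.252.32 - 15.89.252.63) does not contain 15.89.252.5
  15.89.252.64/26 (15.89.252.64 - 15.89.252.127) does not contain 15.89.252.5
  15.89.254.0/24 (15.89.254.0 - 15.89.254.255) does not contain 15.89.252.5
  15.89.248.0/22 (15.89.248.0 - 15.89.251.255) does not contain 15.89.252.5
Longest matching prefix is /18 -> next hop Router F.

Router F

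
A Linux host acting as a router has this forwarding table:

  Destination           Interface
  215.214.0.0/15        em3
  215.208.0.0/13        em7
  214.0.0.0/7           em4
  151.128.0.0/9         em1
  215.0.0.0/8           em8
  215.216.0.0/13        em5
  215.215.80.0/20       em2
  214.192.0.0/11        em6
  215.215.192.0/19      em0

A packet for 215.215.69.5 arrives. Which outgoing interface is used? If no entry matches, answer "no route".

em3

Routes whose prefix contains 215.215.69.5:
  214.0.0.0/7 (214.0.0.0 - 215.255.255.255) -> em4
  215.0.0.0/8 (215.0.0.0 - 215.255.255.255) -> em8
  215.208.0.0/13 (215.208.0.0 - 215.215.255.255) -> em7
  215.214.0.0/15 (215.214.0.0 - 215.215.255.255) -> em3
More-specific entries that do NOT match:
  215.215.80.0/20 (215.215.80.0 - 215.215.95.255) does not contain 215.215.69.5
  215.215.192.0/19 (215.215.192.0 - 215.215.223.255) does not contain 215.215.69.5
Longest matching prefix is /15 -> interface em3.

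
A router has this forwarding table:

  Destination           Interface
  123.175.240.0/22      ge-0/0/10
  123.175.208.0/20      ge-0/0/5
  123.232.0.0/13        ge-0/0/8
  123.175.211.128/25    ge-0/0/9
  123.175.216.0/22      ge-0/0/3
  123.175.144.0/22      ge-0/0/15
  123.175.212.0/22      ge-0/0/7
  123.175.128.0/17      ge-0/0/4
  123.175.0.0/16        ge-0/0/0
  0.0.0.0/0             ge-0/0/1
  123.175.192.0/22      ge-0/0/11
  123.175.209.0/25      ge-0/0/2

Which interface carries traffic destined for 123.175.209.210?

ge-0/0/5

Routes whose prefix contains 123.175.209.210:
  0.0.0.0/0 (default, matches everything) -> ge-0/0/1
  123.175.0.0/16 (123.175.0.0 - 123.175.255.255) -> ge-0/0/0
  123.175.128.0/17 (123.175.128.0 - 123.175.255.255) -> ge-0/0/4
  123.175.208.0/20 (123.175.208.0 - 123.175.223.255) -> ge-0/0/5
More-specific entries that do NOT match:
  123.175.211.128/25 (123.175.211.128 - 123.175.211.255) does not contain 123.175.209.210
  123.175.209.0/25 (123.175.209.0 - 123.175.209.127) does not contain 123.175.209.210
  123.175.240.0/22 (123.175.240.0 - 123.175.243.255) does not contain 123.175.209.210
  123.175.216.0/22 (123.175.216.0 - 123.175.219.255) does not contain 123.175.209.210
  123.175.144.0/22 (123.175.144.0 - 123.175.147.255) does not contain 123.175.209.210
  123.175.212.0/22 (123.175.212.0 - 123.175.215.255) does not contain 123.175.209.210
  123.175.192.0/22 (123.175.192.0 - 123.175.195.255) does not contain 123.175.209.210
Longest matching prefix is /20 -> interface ge-0/0/5.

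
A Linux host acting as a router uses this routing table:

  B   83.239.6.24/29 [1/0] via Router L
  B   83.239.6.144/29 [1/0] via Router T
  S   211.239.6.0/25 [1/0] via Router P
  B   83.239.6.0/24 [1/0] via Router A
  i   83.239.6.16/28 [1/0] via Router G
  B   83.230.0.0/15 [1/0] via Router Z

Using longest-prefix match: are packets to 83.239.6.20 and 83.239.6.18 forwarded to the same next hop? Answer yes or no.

83.239.6.20: longest match 83.239.6.16/28 -> Router G
83.239.6.18: longest match 83.239.6.16/28 -> Router G

yes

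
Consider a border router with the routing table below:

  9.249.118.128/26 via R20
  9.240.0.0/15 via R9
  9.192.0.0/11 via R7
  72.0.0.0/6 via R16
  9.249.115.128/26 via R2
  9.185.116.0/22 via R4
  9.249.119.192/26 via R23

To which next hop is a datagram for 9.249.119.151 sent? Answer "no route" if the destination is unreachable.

no route

No entry's prefix contains 9.249.119.151; there is no default route.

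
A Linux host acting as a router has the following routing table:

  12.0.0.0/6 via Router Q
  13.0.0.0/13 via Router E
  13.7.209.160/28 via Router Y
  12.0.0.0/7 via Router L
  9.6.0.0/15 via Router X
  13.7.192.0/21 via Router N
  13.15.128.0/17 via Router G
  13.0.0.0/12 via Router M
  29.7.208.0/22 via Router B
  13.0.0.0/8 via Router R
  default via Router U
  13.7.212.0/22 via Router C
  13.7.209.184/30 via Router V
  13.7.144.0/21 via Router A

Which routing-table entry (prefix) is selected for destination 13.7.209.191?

Entries matching 13.7.209.191:
  0.0.0.0/0 (default, matches everything)
  12.0.0.0/6 (12.0.0.0 - 15.255.255.255)
  12.0.0.0/7 (12.0.0.0 - 13.255.255.255)
  13.0.0.0/8 (13.0.0.0 - 13.255.255.255)
  13.0.0.0/12 (13.0.0.0 - 13.15.255.255)
  13.0.0.0/13 (13.0.0.0 - 13.7.255.255)
Most specific is 13.0.0.0/13.

13.0.0.0/13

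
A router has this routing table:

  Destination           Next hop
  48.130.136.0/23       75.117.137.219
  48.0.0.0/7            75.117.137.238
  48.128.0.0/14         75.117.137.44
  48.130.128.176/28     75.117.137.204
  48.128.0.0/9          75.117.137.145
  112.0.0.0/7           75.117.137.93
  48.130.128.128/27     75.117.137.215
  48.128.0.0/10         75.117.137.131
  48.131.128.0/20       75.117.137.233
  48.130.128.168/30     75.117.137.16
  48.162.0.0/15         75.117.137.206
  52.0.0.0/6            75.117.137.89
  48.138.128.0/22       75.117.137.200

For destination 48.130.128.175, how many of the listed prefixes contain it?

4

Prefixes containing 48.130.128.175:
  48.0.0.0/7 (48.0.0.0 - 49.255.255.255)
  48.128.0.0/9 (48.128.0.0 - 48.255.255.255)
  48.128.0.0/10 (48.128.0.0 - 48.191.255.255)
  48.128.0.0/14 (48.128.0.0 - 48.131.255.255)
Total matching entries: 4.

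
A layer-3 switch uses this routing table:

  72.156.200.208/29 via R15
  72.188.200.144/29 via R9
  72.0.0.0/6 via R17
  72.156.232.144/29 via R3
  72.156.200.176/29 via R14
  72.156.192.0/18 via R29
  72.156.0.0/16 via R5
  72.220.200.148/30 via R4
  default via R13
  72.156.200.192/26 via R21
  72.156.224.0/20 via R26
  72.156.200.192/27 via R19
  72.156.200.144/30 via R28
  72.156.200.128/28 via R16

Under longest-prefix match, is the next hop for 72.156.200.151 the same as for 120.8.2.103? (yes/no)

72.156.200.151: longest match 72.156.192.0/18 -> R29
120.8.2.103: longest match 0.0.0.0/0 -> R13

no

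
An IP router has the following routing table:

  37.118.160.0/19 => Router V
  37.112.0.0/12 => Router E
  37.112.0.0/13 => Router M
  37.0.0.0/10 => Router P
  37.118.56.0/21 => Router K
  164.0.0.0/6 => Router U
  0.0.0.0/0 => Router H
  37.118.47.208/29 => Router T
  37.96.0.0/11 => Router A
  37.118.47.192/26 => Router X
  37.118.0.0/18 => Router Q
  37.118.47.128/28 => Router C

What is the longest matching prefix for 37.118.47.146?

37.118.0.0/18

Entries matching 37.118.47.146:
  0.0.0.0/0 (default, matches everything)
  37.96.0.0/11 (37.96.0.0 - 37.127.255.255)
  37.112.0.0/12 (37.112.0.0 - 37.127.255.255)
  37.112.0.0/13 (37.112.0.0 - 37.119.255.255)
  37.118.0.0/18 (37.118.0.0 - 37.118.63.255)
Most specific is 37.118.0.0/18.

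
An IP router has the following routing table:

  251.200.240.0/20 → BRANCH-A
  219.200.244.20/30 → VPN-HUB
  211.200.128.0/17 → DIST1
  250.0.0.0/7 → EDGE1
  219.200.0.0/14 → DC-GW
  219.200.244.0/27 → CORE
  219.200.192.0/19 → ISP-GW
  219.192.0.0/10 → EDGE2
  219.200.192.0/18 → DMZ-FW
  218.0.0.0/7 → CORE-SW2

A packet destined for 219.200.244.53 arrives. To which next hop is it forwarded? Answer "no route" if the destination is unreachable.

DMZ-FW

Routes whose prefix contains 219.200.244.53:
  218.0.0.0/7 (218.0.0.0 - 219.255.255.255) -> CORE-SW2
  219.192.0.0/10 (219.192.0.0 - 219.255.255.255) -> EDGE2
  219.200.0.0/14 (219.200.0.0 - 219.203.255.255) -> DC-GW
  219.200.192.0/18 (219.200.192.0 - 219.200.255.255) -> DMZ-FW
More-specific entries that do NOT match:
  219.200.244.20/30 (219.200.244.20 - 219.200.244.23) does not contain 219.200.244.53
  219.200.244.0/27 (219.200.244.0 - 219.200.244.31) does not contain 219.200.244.53
  251.200.240.0/20 (251.200.240.0 - 251.200.255.255) does not contain 219.200.244.53
  219.200.192.0/19 (219.200.192.0 - 219.200.223.255) does not contain 219.200.244.53
Longest matching prefix is /18 -> next hop DMZ-FW.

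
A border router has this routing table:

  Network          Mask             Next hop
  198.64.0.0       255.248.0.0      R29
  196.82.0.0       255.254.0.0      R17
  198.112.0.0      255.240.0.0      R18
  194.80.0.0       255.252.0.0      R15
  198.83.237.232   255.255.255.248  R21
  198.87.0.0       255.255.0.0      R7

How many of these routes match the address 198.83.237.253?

No listed prefix contains 198.83.237.253.
Total matching entries: 0.

0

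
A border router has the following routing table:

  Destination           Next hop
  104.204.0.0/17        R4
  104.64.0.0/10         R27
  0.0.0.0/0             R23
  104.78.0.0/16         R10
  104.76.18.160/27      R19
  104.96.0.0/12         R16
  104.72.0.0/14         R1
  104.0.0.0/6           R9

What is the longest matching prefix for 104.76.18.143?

Entries matching 104.76.18.143:
  0.0.0.0/0 (default, matches everything)
  104.0.0.0/6 (104.0.0.0 - 107.255.255.255)
  104.64.0.0/10 (104.64.0.0 - 104.127.255.255)
Most specific is 104.64.0.0/10.

104.64.0.0/10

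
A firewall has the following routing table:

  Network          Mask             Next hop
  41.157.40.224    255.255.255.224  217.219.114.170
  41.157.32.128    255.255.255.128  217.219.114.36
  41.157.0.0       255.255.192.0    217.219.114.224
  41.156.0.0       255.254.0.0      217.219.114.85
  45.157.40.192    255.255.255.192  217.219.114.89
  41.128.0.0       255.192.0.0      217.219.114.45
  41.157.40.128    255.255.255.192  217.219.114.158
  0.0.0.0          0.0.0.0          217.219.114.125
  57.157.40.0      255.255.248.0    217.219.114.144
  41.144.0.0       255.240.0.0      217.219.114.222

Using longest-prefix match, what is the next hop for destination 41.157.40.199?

217.219.114.224

Routes whose prefix contains 41.157.40.199:
  0.0.0.0/0 (default, matches everything) -> 217.219.114.125
  41.128.0.0/10 (41.128.0.0 - 41.191.255.255) -> 217.219.114.45
  41.144.0.0/12 (41.144.0.0 - 41.159.255.255) -> 217.219.114.222
  41.156.0.0/15 (41.156.0.0 - 41.157.255.255) -> 217.219.114.85
  41.157.0.0/18 (41.157.0.0 - 41.157.63.255) -> 217.219.114.224
More-specific entries that do NOT match:
  41.157.40.224/27 (41.157.40.224 - 41.157.40.255) does not contain 41.157.40.199
  45.157.40.192/26 (45.157.40.192 - 45.157.40.255) does not contain 41.157.40.199
  41.157.40.128/26 (41.157.40.128 - 41.157.40.191) does not contain 41.157.40.199
  41.157.32.128/25 (41.157.32.128 - 41.157.32.255) does not contain 41.157.40.199
  57.157.40.0/21 (57.157.40.0 - 57.157.47.255) does not contain 41.157.40.199
Longest matching prefix is /18 -> next hop 217.219.114.224.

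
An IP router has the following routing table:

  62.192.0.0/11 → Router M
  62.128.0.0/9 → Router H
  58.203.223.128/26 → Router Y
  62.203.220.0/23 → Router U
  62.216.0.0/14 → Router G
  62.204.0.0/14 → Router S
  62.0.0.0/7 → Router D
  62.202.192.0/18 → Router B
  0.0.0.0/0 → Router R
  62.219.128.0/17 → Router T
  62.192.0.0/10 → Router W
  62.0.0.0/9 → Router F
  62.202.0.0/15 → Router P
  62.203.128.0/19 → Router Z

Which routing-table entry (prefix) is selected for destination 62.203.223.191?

62.202.0.0/15

Entries matching 62.203.223.191:
  0.0.0.0/0 (default, matches everything)
  62.0.0.0/7 (62.0.0.0 - 63.255.255.255)
  62.128.0.0/9 (62.128.0.0 - 62.255.255.255)
  62.192.0.0/10 (62.192.0.0 - 62.255.255.255)
  62.192.0.0/11 (62.192.0.0 - 62.223.255.255)
  62.202.0.0/15 (62.202.0.0 - 62.203.255.255)
Most specific is 62.202.0.0/15.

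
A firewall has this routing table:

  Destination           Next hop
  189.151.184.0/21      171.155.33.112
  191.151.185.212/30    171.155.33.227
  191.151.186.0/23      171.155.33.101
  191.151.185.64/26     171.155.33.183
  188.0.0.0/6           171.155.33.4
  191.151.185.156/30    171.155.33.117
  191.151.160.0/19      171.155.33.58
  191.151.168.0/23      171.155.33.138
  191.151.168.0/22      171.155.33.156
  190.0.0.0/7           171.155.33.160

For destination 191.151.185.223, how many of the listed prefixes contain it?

3

Prefixes containing 191.151.185.223:
  188.0.0.0/6 (188.0.0.0 - 191.255.255.255)
  190.0.0.0/7 (190.0.0.0 - 191.255.255.255)
  191.151.160.0/19 (191.151.160.0 - 191.151.191.255)
Total matching entries: 3.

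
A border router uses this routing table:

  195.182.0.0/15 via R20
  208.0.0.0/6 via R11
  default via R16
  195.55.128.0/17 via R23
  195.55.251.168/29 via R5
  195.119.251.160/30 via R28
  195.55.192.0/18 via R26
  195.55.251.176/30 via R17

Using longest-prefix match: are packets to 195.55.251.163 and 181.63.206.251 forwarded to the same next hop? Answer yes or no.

no

195.55.251.163: longest match 195.55.192.0/18 -> R26
181.63.206.251: longest match 0.0.0.0/0 -> R16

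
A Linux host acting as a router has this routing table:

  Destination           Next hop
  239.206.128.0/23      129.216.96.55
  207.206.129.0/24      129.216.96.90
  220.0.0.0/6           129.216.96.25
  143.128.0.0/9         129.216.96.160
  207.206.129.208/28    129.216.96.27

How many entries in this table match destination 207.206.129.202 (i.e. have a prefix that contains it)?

1

Prefixes containing 207.206.129.202:
  207.206.129.0/24 (207.206.129.0 - 207.206.129.255)
Total matching entries: 1.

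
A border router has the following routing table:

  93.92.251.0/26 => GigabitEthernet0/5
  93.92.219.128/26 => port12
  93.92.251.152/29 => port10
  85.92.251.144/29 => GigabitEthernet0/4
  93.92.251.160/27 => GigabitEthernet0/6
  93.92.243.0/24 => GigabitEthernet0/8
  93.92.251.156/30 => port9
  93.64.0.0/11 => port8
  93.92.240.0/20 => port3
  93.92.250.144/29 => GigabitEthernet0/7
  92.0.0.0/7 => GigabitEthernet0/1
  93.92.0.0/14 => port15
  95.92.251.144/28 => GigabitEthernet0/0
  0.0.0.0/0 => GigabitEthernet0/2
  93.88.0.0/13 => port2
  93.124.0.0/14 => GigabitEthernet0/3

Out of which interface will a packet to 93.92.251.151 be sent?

port3

Routes whose prefix contains 93.92.251.151:
  0.0.0.0/0 (default, matches everything) -> GigabitEthernet0/2
  92.0.0.0/7 (92.0.0.0 - 93.255.255.255) -> GigabitEthernet0/1
  93.64.0.0/11 (93.64.0.0 - 93.95.255.255) -> port8
  93.88.0.0/13 (93.88.0.0 - 93.95.255.255) -> port2
  93.92.0.0/14 (93.92.0.0 - 93.95.255.255) -> port15
  93.92.240.0/20 (93.92.240.0 - 93.92.255.255) -> port3
More-specific entries that do NOT match:
  93.92.251.156/30 (93.92.251.156 - 93.92.251.159) does not contain 93.92.251.151
  93.92.251.152/29 (93.92.251.152 - 93.92.251.159) does not contain 93.92.251.151
  85.92.251.144/29 (85.92.251.144 - 85.92.251.151) does not contain 93.92.251.151
  93.92.250.144/29 (93.92.250.144 - 93.92.250.151) does not contain 93.92.251.151
  95.92.251.144/28 (95.92.251.144 - 95.92.251.159) does not contain 93.92.251.151
  93.92.251.160/27 (93.92.251.160 - 93.92.251.191) does not contain 93.92.251.151
  93.92.251.0/26 (93.92.251.0 - 93.92.251.63) does not contain 93.92.251.151
  93.92.219.128/26 (93.92.219.128 - 93.92.219.191) does not contain 93.92.251.151
  93.92.243.0/24 (93.92.243.0 - 93.92.243.255) does not contain 93.92.251.151
Longest matching prefix is /20 -> interface port3.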